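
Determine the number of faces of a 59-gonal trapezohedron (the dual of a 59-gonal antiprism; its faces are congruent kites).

The n-trapezohedron (dual of the n-antiprism) has V = 2·59 + 2 = 120, E = 4·59 = 236, F = 2·59 = 118.

118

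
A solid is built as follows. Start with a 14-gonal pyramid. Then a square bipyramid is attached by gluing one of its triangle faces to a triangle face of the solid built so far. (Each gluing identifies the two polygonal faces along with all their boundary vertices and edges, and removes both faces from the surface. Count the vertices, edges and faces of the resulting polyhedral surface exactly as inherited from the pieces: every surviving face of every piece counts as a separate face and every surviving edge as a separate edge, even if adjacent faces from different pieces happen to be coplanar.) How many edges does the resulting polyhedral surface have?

A 14-gonal pyramid: V=15, E=28, F=15.
Attach a square bipyramid (V=6, E=12, F=8) along a 3-gon: merge 3 vertices and 3 edges, delete both glued faces → V=18, E=37, F=21.
Check: V − E + F = 18 − 37 + 21 = 2.

37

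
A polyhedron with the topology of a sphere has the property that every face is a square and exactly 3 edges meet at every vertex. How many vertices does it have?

8

Each face has 4 edges and each edge borders two faces, so 2E = 4F.
Each vertex has degree 3, so 3V = 2E and hence V = 4F/3.
Euler: V − E + F = 2 ⇒ (4F/3) − (4F/2) + F = 2.
Multiply by 6: (8 − 12 + 6)F = 12, i.e. 2F = 12.
So F = 6, E = 4·6/2 = 12, V = 4·6/3 = 8.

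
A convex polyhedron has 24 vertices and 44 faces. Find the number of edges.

Here V − E + F = 2.
E = V + F − (2) = 24 + 44 − (2) = 66.

66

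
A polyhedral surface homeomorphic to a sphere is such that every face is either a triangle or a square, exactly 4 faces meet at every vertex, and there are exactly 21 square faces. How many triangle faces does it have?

Let x be the number of triangles; then F = 21 + x.
Edge–face incidences: 2E = 4·21 + 3·x = 84 + 3x.
Every vertex has degree 4, so 4V = 2E.
Euler: V − E + F = 2 ⇒ (2E)/4 − E + (21 + x) = 2.
Multiply by 8: 2·(2E) − 4·(2E) + 8·(21 + x) = 16, i.e. 168 + 8x − 2·(84 + 3x) = 16.
Collecting terms: 2x = 16, so x = 8.
Then 2E = 84 + 3·8 = 108, so E = 54, V = 2E/4 = 27, F = 21 + 8 = 29.

8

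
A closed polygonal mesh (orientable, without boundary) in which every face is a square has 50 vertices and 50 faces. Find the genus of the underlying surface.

1

Every face is a square, so 2E = 4·50 = 200, giving E = 100.
χ = V − E + F = 50 − 100 + 50 = 0.
For a closed orientable surface χ = 2 − 2g, so g = (2 − (0))/2 = 1.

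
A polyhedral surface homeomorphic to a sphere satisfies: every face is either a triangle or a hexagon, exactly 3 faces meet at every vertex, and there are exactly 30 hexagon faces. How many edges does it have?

Let x be the number of triangles; then F = 30 + x.
Edge–face incidences: 2E = 6·30 + 3·x = 180 + 3x.
Every vertex has degree 3, so 3V = 2E.
Euler: V − E + F = 2 ⇒ (2E)/3 − E + (30 + x) = 2.
Multiply by 6: 2·(2E) − 3·(2E) + 6·(30 + x) = 12, i.e. 180 + 6x − (180 + 3x) = 12.
Collecting terms: 3x = 12, so x = 4.
Then 2E = 180 + 3·4 = 192, so E = 96, V = 2E/3 = 64, F = 30 + 4 = 34.

96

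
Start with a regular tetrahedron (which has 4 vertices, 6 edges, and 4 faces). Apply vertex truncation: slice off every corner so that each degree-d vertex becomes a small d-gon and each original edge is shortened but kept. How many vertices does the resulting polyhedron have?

Truncation replaces each original edge-end by a new vertex, so V′ = 2E = 12.
Each original edge survives, and each old vertex of degree d contributes d new edges; summing degrees gives Σd = 2E, so E′ = E + 2E = 3E = 18.
Each original face survives and each original vertex becomes one new face: F′ = F + V = 8.

12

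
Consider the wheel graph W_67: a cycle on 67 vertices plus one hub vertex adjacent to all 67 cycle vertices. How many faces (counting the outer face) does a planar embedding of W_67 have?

W_67 has V = 67 + 1 = 68 vertices and E = 2·67 = 134 edges.
By Euler's formula F = 2 − V + E = 2 − 68 + 134 = 68.

68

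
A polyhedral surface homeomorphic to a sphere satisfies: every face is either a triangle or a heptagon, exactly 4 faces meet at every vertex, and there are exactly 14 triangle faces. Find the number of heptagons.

Let x be the number of heptagons; then F = 14 + x.
Edge–face incidences: 2E = 3·14 + 7·x = 42 + 7x.
Every vertex has degree 4, so 4V = 2E.
Euler: V − E + F = 2 ⇒ (2E)/4 − E + (14 + x) = 2.
Multiply by 8: 2·(2E) − 4·(2E) + 8·(14 + x) = 16, i.e. 112 + 8x − 2·(42 + 7x) = 16.
Collecting terms: −6x + 28 = 16, so −6x = −12, so x = 2.
Then 2E = 42 + 7·2 = 56, so E = 28, V = 2E/4 = 14, F = 14 + 2 = 16.

2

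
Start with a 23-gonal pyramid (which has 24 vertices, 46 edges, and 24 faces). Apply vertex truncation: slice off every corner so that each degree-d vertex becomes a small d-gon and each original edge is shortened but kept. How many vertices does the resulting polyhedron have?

92

Truncation replaces each original edge-end by a new vertex, so V′ = 2E = 92.
Each original edge survives, and each old vertex of degree d contributes d new edges; summing degrees gives Σd = 2E, so E′ = E + 2E = 3E = 138.
Each original face survives and each original vertex becomes one new face: F′ = F + V = 48.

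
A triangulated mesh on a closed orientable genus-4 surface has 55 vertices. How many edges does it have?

183

χ = 2 − 2·4 = -6, and every face is a triangle so 3F = 2E.
V − E + F = -6 with E = 3F/2 gives 55 − (3/2 − 1)·F = -6, so F = 122 and E = 183.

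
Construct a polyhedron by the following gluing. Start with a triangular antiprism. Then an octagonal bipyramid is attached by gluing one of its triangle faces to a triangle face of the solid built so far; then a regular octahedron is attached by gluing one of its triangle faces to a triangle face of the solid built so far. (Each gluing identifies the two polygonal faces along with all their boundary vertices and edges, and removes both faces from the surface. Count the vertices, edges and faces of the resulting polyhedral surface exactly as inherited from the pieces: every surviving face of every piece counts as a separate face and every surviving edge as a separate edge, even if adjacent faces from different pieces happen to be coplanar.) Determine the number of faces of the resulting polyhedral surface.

A triangular antiprism: V=6, E=12, F=8.
Attach an octagonal bipyramid (V=10, E=24, F=16) along a 3-gon: merge 3 vertices and 3 edges, delete both glued faces → V=13, E=33, F=22.
Attach a regular octahedron (V=6, E=12, F=8) along a 3-gon: merge 3 vertices and 3 edges, delete both glued faces → V=16, E=42, F=28.
Check: V − E + F = 16 − 42 + 28 = 2.

28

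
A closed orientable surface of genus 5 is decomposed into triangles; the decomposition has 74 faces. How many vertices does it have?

χ = 2 − 2·5 = -8, and every face is a triangle so 3F = 2E.
E = 3·74/2 = 111. Then V = -8 + E − F = -8 + 111 − 74 = 29.

29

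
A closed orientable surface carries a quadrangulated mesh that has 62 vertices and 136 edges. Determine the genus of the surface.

4

Every face is a square and each edge borders two faces, so 4F = 2·136, giving F = 68.
χ = V − E + F = 62 − 136 + 68 = -6.
For a closed orientable surface χ = 2 − 2g, so g = (2 − (-6))/2 = 4.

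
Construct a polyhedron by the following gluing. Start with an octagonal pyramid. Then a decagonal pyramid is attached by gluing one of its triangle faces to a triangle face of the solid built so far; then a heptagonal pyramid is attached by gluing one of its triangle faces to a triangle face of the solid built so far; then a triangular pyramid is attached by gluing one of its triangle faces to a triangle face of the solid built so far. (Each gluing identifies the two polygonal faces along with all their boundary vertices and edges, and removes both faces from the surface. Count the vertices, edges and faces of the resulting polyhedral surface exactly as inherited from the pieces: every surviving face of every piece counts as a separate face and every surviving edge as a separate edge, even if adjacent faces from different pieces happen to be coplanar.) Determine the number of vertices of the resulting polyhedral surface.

23

An octagonal pyramid: V=9, E=16, F=9.
Attach a decagonal pyramid (V=11, E=20, F=11) along a 3-gon: merge 3 vertices and 3 edges, delete both glued faces → V=17, E=33, F=18.
Attach a heptagonal pyramid (V=8, E=14, F=8) along a 3-gon: merge 3 vertices and 3 edges, delete both glued faces → V=22, E=44, F=24.
Attach a triangular pyramid (V=4, E=6, F=4) along a 3-gon: merge 3 vertices and 3 edges, delete both glued faces → V=23, E=47, F=26.
Check: V − E + F = 23 − 47 + 26 = 2.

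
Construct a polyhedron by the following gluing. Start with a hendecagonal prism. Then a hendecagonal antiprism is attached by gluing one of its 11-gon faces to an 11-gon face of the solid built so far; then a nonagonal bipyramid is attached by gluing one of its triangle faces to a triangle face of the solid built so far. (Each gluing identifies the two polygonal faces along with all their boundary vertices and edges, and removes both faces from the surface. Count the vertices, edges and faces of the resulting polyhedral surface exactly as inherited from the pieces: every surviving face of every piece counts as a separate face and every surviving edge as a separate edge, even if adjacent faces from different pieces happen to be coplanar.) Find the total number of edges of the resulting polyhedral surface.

A hendecagonal prism: V=22, E=33, F=13.
Attach a hendecagonal antiprism (V=22, E=44, F=24) along an 11-gon: merge 11 vertices and 11 edges, delete both glued faces → V=33, E=66, F=35.
Attach a nonagonal bipyramid (V=11, E=27, F=18) along a 3-gon: merge 3 vertices and 3 edges, delete both glued faces → V=41, E=90, F=51.
Check: V − E + F = 41 − 90 + 51 = 2.

90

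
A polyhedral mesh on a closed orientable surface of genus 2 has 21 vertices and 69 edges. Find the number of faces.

46

For a closed orientable surface of genus 2, χ = 2 − 2·2 = -2.
F = -2 − V + E = -2 − 21 + 69 = 46.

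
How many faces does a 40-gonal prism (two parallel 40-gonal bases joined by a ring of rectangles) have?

42

A prism on an n-gon has two n-gon bases and n rectangular sides: V = 2·40 = 80, E = 3·40 = 120, F = 40 + 2 = 42.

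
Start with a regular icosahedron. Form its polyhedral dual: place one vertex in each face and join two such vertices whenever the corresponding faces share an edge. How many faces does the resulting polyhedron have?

The base solid has V = 12, E = 30, F = 20.
The dual swaps V and F and preserves E: V′ = F = 20, E′ = E = 30, F′ = V = 12.

12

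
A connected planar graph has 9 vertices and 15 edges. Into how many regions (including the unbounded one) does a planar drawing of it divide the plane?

Euler's formula for a connected plane graph: V − E + F = 2, so F = 2 − 9 + 15 = 8.

8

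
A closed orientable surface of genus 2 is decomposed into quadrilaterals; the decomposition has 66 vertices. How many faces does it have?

χ = 2 − 2·2 = -2, and every face is a square so 4F = 2E.
V − E + F = -2 with E = 4F/2 gives 66 − (4/2 − 1)·F = -2, so F = 68 and E = 136.

68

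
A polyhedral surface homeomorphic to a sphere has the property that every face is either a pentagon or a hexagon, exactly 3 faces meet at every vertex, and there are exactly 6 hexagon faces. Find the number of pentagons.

12

Let x be the number of pentagons; then F = 6 + x.
Edge–face incidences: 2E = 6·6 + 5·x = 36 + 5x.
Every vertex has degree 3, so 3V = 2E.
Euler: V − E + F = 2 ⇒ (2E)/3 − E + (6 + x) = 2.
Multiply by 6: 2·(2E) − 3·(2E) + 6·(6 + x) = 12, i.e. 36 + 6x − (36 + 5x) = 12.
Collecting terms: x = 12.
Then 2E = 36 + 5·12 = 96, so E = 48, V = 2E/3 = 32, F = 6 + 12 = 18.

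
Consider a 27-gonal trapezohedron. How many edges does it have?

The n-trapezohedron (dual of the n-antiprism) has V = 2·27 + 2 = 56, E = 4·27 = 108, F = 2·27 = 54.
Check: V − E + F = 56 − 108 + 54 = 2.

108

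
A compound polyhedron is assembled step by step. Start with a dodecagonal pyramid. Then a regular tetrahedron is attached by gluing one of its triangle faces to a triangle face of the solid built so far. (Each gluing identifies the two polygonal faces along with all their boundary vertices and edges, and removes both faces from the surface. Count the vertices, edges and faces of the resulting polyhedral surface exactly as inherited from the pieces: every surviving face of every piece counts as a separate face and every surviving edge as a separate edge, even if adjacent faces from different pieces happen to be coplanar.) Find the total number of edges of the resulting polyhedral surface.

27

A dodecagonal pyramid: V=13, E=24, F=13.
Attach a regular tetrahedron (V=4, E=6, F=4) along a 3-gon: merge 3 vertices and 3 edges, delete both glued faces → V=14, E=27, F=15.
Check: V − E + F = 14 − 27 + 15 = 2.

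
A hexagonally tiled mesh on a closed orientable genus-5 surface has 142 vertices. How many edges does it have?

225

χ = 2 − 2·5 = -8, and every face is a hexagon so 6F = 2E.
V − E + F = -8 with E = 6F/2 gives 142 − (6/2 − 1)·F = -8, so F = 75 and E = 225.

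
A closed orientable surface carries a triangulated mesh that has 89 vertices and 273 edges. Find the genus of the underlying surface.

2

Every face is a triangle and each edge borders two faces, so 3F = 2·273, giving F = 182.
χ = V − E + F = 89 − 273 + 182 = -2.
For a closed orientable surface χ = 2 − 2g, so g = (2 − (-2))/2 = 2.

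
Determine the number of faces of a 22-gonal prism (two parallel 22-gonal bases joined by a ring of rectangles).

A prism on an n-gon has two n-gon bases and n rectangular sides: V = 2·22 = 44, E = 3·22 = 66, F = 22 + 2 = 24.

24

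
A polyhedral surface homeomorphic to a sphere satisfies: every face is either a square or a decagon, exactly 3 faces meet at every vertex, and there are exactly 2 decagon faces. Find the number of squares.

10

Let x be the number of squares; then F = 2 + x.
Edge–face incidences: 2E = 10·2 + 4·x = 20 + 4x.
Every vertex has degree 3, so 3V = 2E.
Euler: V − E + F = 2 ⇒ (2E)/3 − E + (2 + x) = 2.
Multiply by 6: 2·(2E) − 3·(2E) + 6·(2 + x) = 12, i.e. 12 + 6x − (20 + 4x) = 12.
Collecting terms: 2x − 8 = 12, so 2x = 20, so x = 10.
Then 2E = 20 + 4·10 = 60, so E = 30, V = 2E/3 = 20, F = 2 + 10 = 12.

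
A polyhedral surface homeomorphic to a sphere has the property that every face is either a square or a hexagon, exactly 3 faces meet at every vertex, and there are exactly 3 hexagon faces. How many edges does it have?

Let x be the number of squares; then F = 3 + x.
Edge–face incidences: 2E = 6·3 + 4·x = 18 + 4x.
Every vertex has degree 3, so 3V = 2E.
Euler: V − E + F = 2 ⇒ (2E)/3 − E + (3 + x) = 2.
Multiply by 6: 2·(2E) − 3·(2E) + 6·(3 + x) = 12, i.e. 18 + 6x − (18 + 4x) = 12.
Collecting terms: 2x = 12, so x = 6.
Then 2E = 18 + 4·6 = 42, so E = 21, V = 2E/3 = 14, F = 3 + 6 = 9.

21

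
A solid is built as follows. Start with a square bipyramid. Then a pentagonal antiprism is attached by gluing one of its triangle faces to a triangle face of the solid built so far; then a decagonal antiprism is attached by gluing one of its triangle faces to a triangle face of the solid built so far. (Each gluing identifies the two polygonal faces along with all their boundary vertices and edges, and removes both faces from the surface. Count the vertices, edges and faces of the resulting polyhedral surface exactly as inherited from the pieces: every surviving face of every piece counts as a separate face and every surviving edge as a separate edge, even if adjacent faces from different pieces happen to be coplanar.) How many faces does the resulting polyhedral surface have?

38

A square bipyramid: V=6, E=12, F=8.
Attach a pentagonal antiprism (V=10, E=20, F=12) along a 3-gon: merge 3 vertices and 3 edges, delete both glued faces → V=13, E=29, F=18.
Attach a decagonal antiprism (V=20, E=40, F=22) along a 3-gon: merge 3 vertices and 3 edges, delete both glued faces → V=30, E=66, F=38.
Check: V − E + F = 30 − 66 + 38 = 2.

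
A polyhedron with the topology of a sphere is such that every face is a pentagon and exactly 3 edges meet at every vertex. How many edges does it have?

Each face has 5 edges and each edge borders two faces, so 2E = 5F.
Each vertex has degree 3, so 3V = 2E and hence V = 5F/3.
Euler: V − E + F = 2 ⇒ (5F/3) − (5F/2) + F = 2.
Multiply by 6: (10 − 15 + 6)F = 12, i.e. 1F = 12.
So F = 12, E = 5·12/2 = 30, V = 5·12/3 = 20.

30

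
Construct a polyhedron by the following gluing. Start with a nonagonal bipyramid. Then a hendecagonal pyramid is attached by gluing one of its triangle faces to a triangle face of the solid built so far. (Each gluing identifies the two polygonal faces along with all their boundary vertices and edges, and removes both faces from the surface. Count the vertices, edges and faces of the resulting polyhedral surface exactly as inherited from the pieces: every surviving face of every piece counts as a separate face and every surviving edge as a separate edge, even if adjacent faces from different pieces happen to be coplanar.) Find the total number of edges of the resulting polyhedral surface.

A nonagonal bipyramid: V=11, E=27, F=18.
Attach a hendecagonal pyramid (V=12, E=22, F=12) along a 3-gon: merge 3 vertices and 3 edges, delete both glued faces → V=20, E=46, F=28.
Check: V − E + F = 20 − 46 + 28 = 2.

46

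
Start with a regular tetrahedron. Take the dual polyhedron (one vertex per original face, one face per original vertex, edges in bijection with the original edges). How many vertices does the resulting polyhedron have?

The base solid has V = 4, E = 6, F = 4.
The dual swaps V and F and preserves E: V′ = F = 4, E′ = E = 6, F′ = V = 4.

4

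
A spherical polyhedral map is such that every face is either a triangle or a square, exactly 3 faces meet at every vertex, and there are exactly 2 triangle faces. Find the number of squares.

Let x be the number of squares; then F = 2 + x.
Edge–face incidences: 2E = 3·2 + 4·x = 6 + 4x.
Every vertex has degree 3, so 3V = 2E.
Euler: V − E + F = 2 ⇒ (2E)/3 − E + (2 + x) = 2.
Multiply by 6: 2·(2E) − 3·(2E) + 6·(2 + x) = 12, i.e. 12 + 6x − (6 + 4x) = 12.
Collecting terms: 2x + 6 = 12, so 2x = 6, so x = 3.
Then 2E = 6 + 4·3 = 18, so E = 9, V = 2E/3 = 6, F = 2 + 3 = 5.

3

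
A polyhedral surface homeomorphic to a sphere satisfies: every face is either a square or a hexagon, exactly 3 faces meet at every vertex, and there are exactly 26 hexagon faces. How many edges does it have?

Let x be the number of squares; then F = 26 + x.
Edge–face incidences: 2E = 6·26 + 4·x = 156 + 4x.
Every vertex has degree 3, so 3V = 2E.
Euler: V − E + F = 2 ⇒ (2E)/3 − E + (26 + x) = 2.
Multiply by 6: 2·(2E) − 3·(2E) + 6·(26 + x) = 12, i.e. 156 + 6x − (156 + 4x) = 12.
Collecting terms: 2x = 12, so x = 6.
Then 2E = 156 + 4·6 = 180, so E = 90, V = 2E/3 = 60, F = 26 + 6 = 32.

90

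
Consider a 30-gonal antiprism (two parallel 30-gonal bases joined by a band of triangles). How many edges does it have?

120

An antiprism on an n-gon has two n-gon caps and 2n triangles: V = 2·30 = 60, E = 4·30 = 120, F = 2·30 + 2 = 62.
Check: V − E + F = 60 − 120 + 62 = 2.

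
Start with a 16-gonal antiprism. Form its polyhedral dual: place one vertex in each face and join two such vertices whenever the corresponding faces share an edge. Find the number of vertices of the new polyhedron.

The base solid has V = 32, E = 64, F = 34.
The dual swaps V and F and preserves E: V′ = F = 34, E′ = E = 64, F′ = V = 32.

34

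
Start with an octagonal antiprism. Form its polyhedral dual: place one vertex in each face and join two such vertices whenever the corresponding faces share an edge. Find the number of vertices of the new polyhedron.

18

The base solid has V = 16, E = 32, F = 18.
The dual swaps V and F and preserves E: V′ = F = 18, E′ = E = 32, F′ = V = 16.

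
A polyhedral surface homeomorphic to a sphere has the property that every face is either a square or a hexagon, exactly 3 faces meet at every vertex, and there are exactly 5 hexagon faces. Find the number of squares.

Let x be the number of squares; then F = 5 + x.
Edge–face incidences: 2E = 6·5 + 4·x = 30 + 4x.
Every vertex has degree 3, so 3V = 2E.
Euler: V − E + F = 2 ⇒ (2E)/3 − E + (5 + x) = 2.
Multiply by 6: 2·(2E) − 3·(2E) + 6·(5 + x) = 12, i.e. 30 + 6x − (30 + 4x) = 12.
Collecting terms: 2x = 12, so x = 6.
Then 2E = 30 + 4·6 = 54, so E = 27, V = 2E/3 = 18, F = 5 + 6 = 11.

6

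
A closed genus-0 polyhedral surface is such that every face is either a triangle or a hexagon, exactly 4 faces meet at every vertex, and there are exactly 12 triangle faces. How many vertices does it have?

Let x be the number of hexagons; then F = 12 + x.
Edge–face incidences: 2E = 3·12 + 6·x = 36 + 6x.
Every vertex has degree 4, so 4V = 2E.
Euler: V − E + F = 2 ⇒ (2E)/4 − E + (12 + x) = 2.
Multiply by 8: 2·(2E) − 4·(2E) + 8·(12 + x) = 16, i.e. 96 + 8x − 2·(36 + 6x) = 16.
Collecting terms: −4x + 24 = 16, so −4x = −8, so x = 2.
Then 2E = 36 + 6·2 = 48, so E = 24, V = 2E/4 = 12, F = 12 + 2 = 14.

12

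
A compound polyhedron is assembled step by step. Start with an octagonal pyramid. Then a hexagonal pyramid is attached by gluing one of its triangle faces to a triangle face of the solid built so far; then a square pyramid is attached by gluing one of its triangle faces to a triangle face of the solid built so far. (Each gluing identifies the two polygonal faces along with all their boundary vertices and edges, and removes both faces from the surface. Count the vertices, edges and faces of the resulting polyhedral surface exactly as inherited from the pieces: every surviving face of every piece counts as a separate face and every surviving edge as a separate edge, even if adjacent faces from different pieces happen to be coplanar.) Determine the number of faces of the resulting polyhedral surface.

An octagonal pyramid: V=9, E=16, F=9.
Attach a hexagonal pyramid (V=7, E=12, F=7) along a 3-gon: merge 3 vertices and 3 edges, delete both glued faces → V=13, E=25, F=14.
Attach a square pyramid (V=5, E=8, F=5) along a 3-gon: merge 3 vertices and 3 edges, delete both glued faces → V=15, E=30, F=17.
Check: V − E + F = 15 − 30 + 17 = 2.

17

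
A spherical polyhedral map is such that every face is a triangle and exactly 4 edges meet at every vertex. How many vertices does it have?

6

Each face has 3 edges and each edge borders two faces, so 2E = 3F.
Each vertex has degree 4, so 4V = 2E and hence V = 3F/4.
Euler: V − E + F = 2 ⇒ (3F/4) − (3F/2) + F = 2.
Multiply by 8: (6 − 12 + 8)F = 16, i.e. 2F = 16.
So F = 8, E = 3·8/2 = 12, V = 3·8/4 = 6.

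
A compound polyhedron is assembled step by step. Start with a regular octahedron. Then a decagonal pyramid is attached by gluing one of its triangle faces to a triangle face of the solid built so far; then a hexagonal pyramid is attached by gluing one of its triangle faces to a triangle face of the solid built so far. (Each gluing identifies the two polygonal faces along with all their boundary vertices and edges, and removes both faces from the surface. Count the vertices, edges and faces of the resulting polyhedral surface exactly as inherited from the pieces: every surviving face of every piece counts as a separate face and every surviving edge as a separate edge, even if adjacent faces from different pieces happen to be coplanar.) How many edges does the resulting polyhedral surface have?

A regular octahedron: V=6, E=12, F=8.
Attach a decagonal pyramid (V=11, E=20, F=11) along a 3-gon: merge 3 vertices and 3 edges, delete both glued faces → V=14, E=29, F=17.
Attach a hexagonal pyramid (V=7, E=12, F=7) along a 3-gon: merge 3 vertices and 3 edges, delete both glued faces → V=18, E=38, F=22.
Check: V − E + F = 18 − 38 + 22 = 2.

38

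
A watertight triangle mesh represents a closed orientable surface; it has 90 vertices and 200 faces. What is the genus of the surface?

Every face is a triangle, so 2E = 3·200 = 600, giving E = 300.
χ = V − E + F = 90 − 300 + 200 = -10.
For a closed orientable surface χ = 2 − 2g, so g = (2 − (-10))/2 = 6.

6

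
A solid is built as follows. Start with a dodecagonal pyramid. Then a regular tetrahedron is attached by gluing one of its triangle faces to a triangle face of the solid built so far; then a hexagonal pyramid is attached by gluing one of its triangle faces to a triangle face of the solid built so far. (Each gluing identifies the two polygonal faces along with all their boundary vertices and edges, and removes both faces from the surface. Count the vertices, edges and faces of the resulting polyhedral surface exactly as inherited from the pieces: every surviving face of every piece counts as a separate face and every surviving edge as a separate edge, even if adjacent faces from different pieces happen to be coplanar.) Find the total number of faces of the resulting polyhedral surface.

A dodecagonal pyramid: V=13, E=24, F=13.
Attach a regular tetrahedron (V=4, E=6, F=4) along a 3-gon: merge 3 vertices and 3 edges, delete both glued faces → V=14, E=27, F=15.
Attach a hexagonal pyramid (V=7, E=12, F=7) along a 3-gon: merge 3 vertices and 3 edges, delete both glued faces → V=18, E=36, F=20.
Check: V − E + F = 18 − 36 + 20 = 2.

20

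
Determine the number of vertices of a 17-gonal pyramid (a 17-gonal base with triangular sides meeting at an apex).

18

A pyramid on an n-gon base has one n-gon and n triangles: V = 17 + 1 = 18, E = 2·17 = 34, F = 17 + 1 = 18.
Check: V − E + F = 18 − 34 + 18 = 2.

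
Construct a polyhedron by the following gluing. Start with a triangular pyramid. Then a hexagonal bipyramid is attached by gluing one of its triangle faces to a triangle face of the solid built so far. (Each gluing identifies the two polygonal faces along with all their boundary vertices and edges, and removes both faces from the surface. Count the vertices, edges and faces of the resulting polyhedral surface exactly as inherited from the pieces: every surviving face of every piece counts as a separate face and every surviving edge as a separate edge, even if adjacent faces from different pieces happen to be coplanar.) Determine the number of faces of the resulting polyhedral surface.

14

A triangular pyramid: V=4, E=6, F=4.
Attach a hexagonal bipyramid (V=8, E=18, F=12) along a 3-gon: merge 3 vertices and 3 edges, delete both glued faces → V=9, E=21, F=14.
Check: V − E + F = 9 − 21 + 14 = 2.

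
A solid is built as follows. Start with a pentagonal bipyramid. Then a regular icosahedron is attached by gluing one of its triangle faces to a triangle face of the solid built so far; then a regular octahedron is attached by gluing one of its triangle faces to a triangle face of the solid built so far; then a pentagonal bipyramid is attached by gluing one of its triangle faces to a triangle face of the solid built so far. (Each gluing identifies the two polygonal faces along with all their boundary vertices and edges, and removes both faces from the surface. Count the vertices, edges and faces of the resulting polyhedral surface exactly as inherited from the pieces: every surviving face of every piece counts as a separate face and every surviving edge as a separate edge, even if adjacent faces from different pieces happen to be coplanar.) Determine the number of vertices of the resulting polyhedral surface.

23

A pentagonal bipyramid: V=7, E=15, F=10.
Attach a regular icosahedron (V=12, E=30, F=20) along a 3-gon: merge 3 vertices and 3 edges, delete both glued faces → V=16, E=42, F=28.
Attach a regular octahedron (V=6, E=12, F=8) along a 3-gon: merge 3 vertices and 3 edges, delete both glued faces → V=19, E=51, F=34.
Attach a pentagonal bipyramid (V=7, E=15, F=10) along a 3-gon: merge 3 vertices and 3 edges, delete both glued faces → V=23, E=63, F=42.
Check: V − E + F = 23 − 63 + 42 = 2.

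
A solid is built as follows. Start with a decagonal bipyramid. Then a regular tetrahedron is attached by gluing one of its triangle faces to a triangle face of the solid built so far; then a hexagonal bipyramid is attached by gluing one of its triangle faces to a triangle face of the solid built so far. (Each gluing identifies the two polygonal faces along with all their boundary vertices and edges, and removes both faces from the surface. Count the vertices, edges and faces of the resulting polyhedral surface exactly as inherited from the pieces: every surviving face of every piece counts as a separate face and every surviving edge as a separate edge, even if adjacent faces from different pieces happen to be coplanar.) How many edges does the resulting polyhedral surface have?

48

A decagonal bipyramid: V=12, E=30, F=20.
Attach a regular tetrahedron (V=4, E=6, F=4) along a 3-gon: merge 3 vertices and 3 edges, delete both glued faces → V=13, E=33, F=22.
Attach a hexagonal bipyramid (V=8, E=18, F=12) along a 3-gon: merge 3 vertices and 3 edges, delete both glued faces → V=18, E=48, F=32.
Check: V − E + F = 18 − 48 + 32 = 2.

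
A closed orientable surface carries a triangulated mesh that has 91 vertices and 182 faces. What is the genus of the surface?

1

Every face is a triangle, so 2E = 3·182 = 546, giving E = 273.
χ = V − E + F = 91 − 273 + 182 = 0.
For a closed orientable surface χ = 2 − 2g, so g = (2 − (0))/2 = 1.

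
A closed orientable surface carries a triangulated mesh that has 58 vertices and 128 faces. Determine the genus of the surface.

Every face is a triangle, so 2E = 3·128 = 384, giving E = 192.
χ = V − E + F = 58 − 192 + 128 = -6.
For a closed orientable surface χ = 2 − 2g, so g = (2 − (-6))/2 = 4.

4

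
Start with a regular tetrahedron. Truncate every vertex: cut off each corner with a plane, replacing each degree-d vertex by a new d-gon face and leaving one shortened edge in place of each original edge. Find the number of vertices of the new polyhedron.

The base solid has V = 4, E = 6, F = 4.
Truncation replaces each original edge-end by a new vertex, so V′ = 2E = 12.
Each original edge survives, and each old vertex of degree d contributes d new edges; summing degrees gives Σd = 2E, so E′ = E + 2E = 3E = 18.
Each original face survives and each original vertex becomes one new face: F′ = F + V = 8.

12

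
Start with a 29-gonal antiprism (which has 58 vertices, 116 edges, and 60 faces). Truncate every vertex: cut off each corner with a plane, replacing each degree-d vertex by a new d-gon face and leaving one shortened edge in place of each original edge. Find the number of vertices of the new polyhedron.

232

Truncation replaces each original edge-end by a new vertex, so V′ = 2E = 232.
Each original edge survives, and each old vertex of degree d contributes d new edges; summing degrees gives Σd = 2E, so E′ = E + 2E = 3E = 348.
Each original face survives and each original vertex becomes one new face: F′ = F + V = 118.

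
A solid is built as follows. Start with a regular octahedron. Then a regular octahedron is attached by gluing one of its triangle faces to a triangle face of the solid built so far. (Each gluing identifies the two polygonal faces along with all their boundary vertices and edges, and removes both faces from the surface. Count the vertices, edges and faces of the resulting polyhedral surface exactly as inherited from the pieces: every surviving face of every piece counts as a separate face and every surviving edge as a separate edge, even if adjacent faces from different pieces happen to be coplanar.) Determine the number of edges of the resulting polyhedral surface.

21

A regular octahedron: V=6, E=12, F=8.
Attach a regular octahedron (V=6, E=12, F=8) along a 3-gon: merge 3 vertices and 3 edges, delete both glued faces → V=9, E=21, F=14.
Check: V − E + F = 9 − 21 + 14 = 2.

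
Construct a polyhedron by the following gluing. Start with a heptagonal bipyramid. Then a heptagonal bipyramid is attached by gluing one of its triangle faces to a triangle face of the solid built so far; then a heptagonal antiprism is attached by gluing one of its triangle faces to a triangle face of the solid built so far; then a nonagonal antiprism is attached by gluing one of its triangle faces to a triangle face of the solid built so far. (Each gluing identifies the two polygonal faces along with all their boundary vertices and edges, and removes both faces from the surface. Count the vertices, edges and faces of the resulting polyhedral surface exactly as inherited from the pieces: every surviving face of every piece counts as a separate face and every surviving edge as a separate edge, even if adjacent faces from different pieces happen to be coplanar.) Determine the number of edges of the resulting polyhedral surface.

97

A heptagonal bipyramid: V=9, E=21, F=14.
Attach a heptagonal bipyramid (V=9, E=21, F=14) along a 3-gon: merge 3 vertices and 3 edges, delete both glued faces → V=15, E=39, F=26.
Attach a heptagonal antiprism (V=14, E=28, F=16) along a 3-gon: merge 3 vertices and 3 edges, delete both glued faces → V=26, E=64, F=40.
Attach a nonagonal antiprism (V=18, E=36, F=20) along a 3-gon: merge 3 vertices and 3 edges, delete both glued faces → V=41, E=97, F=58.
Check: V − E + F = 41 − 97 + 58 = 2.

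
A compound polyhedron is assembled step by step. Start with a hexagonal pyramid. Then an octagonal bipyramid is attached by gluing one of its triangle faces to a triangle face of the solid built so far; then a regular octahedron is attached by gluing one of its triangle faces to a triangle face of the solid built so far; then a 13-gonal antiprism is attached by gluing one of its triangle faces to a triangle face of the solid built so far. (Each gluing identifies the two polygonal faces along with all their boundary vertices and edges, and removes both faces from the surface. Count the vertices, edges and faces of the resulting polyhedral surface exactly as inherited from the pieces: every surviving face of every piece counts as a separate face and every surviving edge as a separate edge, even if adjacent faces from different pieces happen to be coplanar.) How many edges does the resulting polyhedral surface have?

91

A hexagonal pyramid: V=7, E=12, F=7.
Attach an octagonal bipyramid (V=10, E=24, F=16) along a 3-gon: merge 3 vertices and 3 edges, delete both glued faces → V=14, E=33, F=21.
Attach a regular octahedron (V=6, E=12, F=8) along a 3-gon: merge 3 vertices and 3 edges, delete both glued faces → V=17, E=42, F=27.
Attach a 13-gonal antiprism (V=26, E=52, F=28) along a 3-gon: merge 3 vertices and 3 edges, delete both glued faces → V=40, E=91, F=53.
Check: V − E + F = 40 − 91 + 53 = 2.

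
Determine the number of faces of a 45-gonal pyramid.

A pyramid on an n-gon base has one n-gon and n triangles: V = 45 + 1 = 46, E = 2·45 = 90, F = 45 + 1 = 46.

46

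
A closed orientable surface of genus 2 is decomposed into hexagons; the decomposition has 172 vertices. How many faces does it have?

87

χ = 2 − 2·2 = -2, and every face is a hexagon so 6F = 2E.
V − E + F = -2 with E = 6F/2 gives 172 − (6/2 − 1)·F = -2, so F = 87 and E = 261.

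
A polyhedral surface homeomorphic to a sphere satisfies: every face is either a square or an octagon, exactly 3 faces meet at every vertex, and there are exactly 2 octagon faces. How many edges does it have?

24

Let x be the number of squares; then F = 2 + x.
Edge–face incidences: 2E = 8·2 + 4·x = 16 + 4x.
Every vertex has degree 3, so 3V = 2E.
Euler: V − E + F = 2 ⇒ (2E)/3 − E + (2 + x) = 2.
Multiply by 6: 2·(2E) − 3·(2E) + 6·(2 + x) = 12, i.e. 12 + 6x − (16 + 4x) = 12.
Collecting terms: 2x − 4 = 12, so 2x = 16, so x = 8.
Then 2E = 16 + 4·8 = 48, so E = 24, V = 2E/3 = 16, F = 2 + 8 = 10.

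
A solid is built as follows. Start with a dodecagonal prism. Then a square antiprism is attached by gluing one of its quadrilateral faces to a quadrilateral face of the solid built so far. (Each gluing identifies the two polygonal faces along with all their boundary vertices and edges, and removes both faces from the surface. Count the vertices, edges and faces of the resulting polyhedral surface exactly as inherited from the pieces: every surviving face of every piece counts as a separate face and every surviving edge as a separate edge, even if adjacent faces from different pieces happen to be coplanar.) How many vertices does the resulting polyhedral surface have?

A dodecagonal prism: V=24, E=36, F=14.
Attach a square antiprism (V=8, E=16, F=10) along a 4-gon: merge 4 vertices and 4 edges, delete both glued faces → V=28, E=48, F=22.
Check: V − E + F = 28 − 48 + 22 = 2.

28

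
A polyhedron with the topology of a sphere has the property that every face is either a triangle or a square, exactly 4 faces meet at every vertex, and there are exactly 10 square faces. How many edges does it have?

32

Let x be the number of triangles; then F = 10 + x.
Edge–face incidences: 2E = 4·10 + 3·x = 40 + 3x.
Every vertex has degree 4, so 4V = 2E.
Euler: V − E + F = 2 ⇒ (2E)/4 − E + (10 + x) = 2.
Multiply by 8: 2·(2E) − 4·(2E) + 8·(10 + x) = 16, i.e. 80 + 8x − 2·(40 + 3x) = 16.
Collecting terms: 2x = 16, so x = 8.
Then 2E = 40 + 3·8 = 64, so E = 32, V = 2E/4 = 16, F = 10 + 8 = 18.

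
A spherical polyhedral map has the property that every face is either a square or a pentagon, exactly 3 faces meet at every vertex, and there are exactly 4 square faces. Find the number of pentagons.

4

Let x be the number of pentagons; then F = 4 + x.
Edge–face incidences: 2E = 4·4 + 5·x = 16 + 5x.
Every vertex has degree 3, so 3V = 2E.
Euler: V − E + F = 2 ⇒ (2E)/3 − E + (4 + x) = 2.
Multiply by 6: 2·(2E) − 3·(2E) + 6·(4 + x) = 12, i.e. 24 + 6x − (16 + 5x) = 12.
Collecting terms: x + 8 = 12, so x = 4.
Then 2E = 16 + 5·4 = 36, so E = 18, V = 2E/3 = 12, F = 4 + 4 = 8.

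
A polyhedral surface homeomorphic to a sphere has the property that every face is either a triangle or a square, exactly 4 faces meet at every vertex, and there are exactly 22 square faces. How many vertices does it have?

Let x be the number of triangles; then F = 22 + x.
Edge–face incidences: 2E = 4·22 + 3·x = 88 + 3x.
Every vertex has degree 4, so 4V = 2E.
Euler: V − E + F = 2 ⇒ (2E)/4 − E + (22 + x) = 2.
Multiply by 8: 2·(2E) − 4·(2E) + 8·(22 + x) = 16, i.e. 176 + 8x − 2·(88 + 3x) = 16.
Collecting terms: 2x = 16, so x = 8.
Then 2E = 88 + 3·8 = 112, so E = 56, V = 2E/4 = 28, F = 22 + 8 = 30.

28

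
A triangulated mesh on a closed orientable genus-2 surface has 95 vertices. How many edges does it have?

291

χ = 2 − 2·2 = -2, and every face is a triangle so 3F = 2E.
V − E + F = -2 with E = 3F/2 gives 95 − (3/2 − 1)·F = -2, so F = 194 and E = 291.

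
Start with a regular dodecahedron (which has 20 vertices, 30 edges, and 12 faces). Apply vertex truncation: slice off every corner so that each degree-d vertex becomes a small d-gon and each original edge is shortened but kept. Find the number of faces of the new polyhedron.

32

Truncation replaces each original edge-end by a new vertex, so V′ = 2E = 60.
Each original edge survives, and each old vertex of degree d contributes d new edges; summing degrees gives Σd = 2E, so E′ = E + 2E = 3E = 90.
Each original face survives and each original vertex becomes one new face: F′ = F + V = 32.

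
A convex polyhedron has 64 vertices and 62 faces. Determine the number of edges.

Here V − E + F = 2.
E = V + F − (2) = 64 + 62 − (2) = 124.

124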